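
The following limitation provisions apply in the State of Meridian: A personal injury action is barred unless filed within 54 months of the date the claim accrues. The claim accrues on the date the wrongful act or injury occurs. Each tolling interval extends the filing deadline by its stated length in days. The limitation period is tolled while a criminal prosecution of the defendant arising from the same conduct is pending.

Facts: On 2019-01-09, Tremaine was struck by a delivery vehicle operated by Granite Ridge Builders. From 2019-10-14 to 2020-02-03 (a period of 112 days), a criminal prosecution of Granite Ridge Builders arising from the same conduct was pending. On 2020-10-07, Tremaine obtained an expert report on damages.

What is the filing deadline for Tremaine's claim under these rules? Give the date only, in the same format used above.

2023-10-29

The claim accrued on 2019-01-09, the date of the act.
The untolled deadline — 54 months after 2019-01-09 — is 2023-07-09.
The pending criminal prosecution from 2019-10-14 to 2020-02-03 tolled the period for 112 days, extending the deadline to 2023-10-29.
None of the other events listed affects the running of the period under the stated rules.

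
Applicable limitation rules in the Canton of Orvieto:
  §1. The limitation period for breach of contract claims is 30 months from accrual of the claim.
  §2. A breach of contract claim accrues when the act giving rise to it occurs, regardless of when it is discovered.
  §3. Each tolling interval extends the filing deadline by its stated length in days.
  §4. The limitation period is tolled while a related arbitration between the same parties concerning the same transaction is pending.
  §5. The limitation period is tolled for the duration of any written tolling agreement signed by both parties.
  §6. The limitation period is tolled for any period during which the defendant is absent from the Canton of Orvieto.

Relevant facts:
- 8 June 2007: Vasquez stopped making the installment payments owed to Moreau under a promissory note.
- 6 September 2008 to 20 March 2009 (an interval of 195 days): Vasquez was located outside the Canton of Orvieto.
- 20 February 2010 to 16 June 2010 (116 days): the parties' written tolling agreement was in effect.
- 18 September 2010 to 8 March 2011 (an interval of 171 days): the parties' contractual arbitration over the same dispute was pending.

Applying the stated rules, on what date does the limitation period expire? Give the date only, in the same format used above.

4 April 2011

The claim accrued on 8 June 2007, when the wrongful act occurred.
The untolled deadline — 30 months after 8 June 2007 — is 8 December 2009.
The period was tolled for 195 days by the defendant's absence from the jurisdiction (6 September 2008 to 20 March 2009), pushing the deadline to 21 June 2010.
Because the written tolling agreement ran from 20 February 2010 to 16 June 2010, the deadline is extended by 116 days to 15 October 2010.
The period was tolled for 171 days by the pending related arbitration (18 September 2010 to 8 March 2011), pushing the deadline to 4 April 2011.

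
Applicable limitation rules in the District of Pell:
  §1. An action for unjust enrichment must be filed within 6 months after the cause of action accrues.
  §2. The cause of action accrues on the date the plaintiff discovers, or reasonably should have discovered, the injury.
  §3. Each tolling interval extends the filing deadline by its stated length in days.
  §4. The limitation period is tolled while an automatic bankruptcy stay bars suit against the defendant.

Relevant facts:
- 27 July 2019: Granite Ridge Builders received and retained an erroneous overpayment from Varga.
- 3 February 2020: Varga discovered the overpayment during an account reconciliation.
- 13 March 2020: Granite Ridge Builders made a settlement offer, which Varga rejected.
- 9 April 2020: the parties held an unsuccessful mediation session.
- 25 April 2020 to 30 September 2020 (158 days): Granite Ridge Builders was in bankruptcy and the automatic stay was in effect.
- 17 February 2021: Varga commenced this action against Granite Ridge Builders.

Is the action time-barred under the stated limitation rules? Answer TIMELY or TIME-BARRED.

Accrual is tied to discovery, so the period began on 3 February 2020 rather than on 27 July 2019 when the act occurred.
Adding the 6 months base period to 3 February 2020 gives a deadline of 3 August 2020, before any tolling.
The period was tolled for 158 days by the automatic bankruptcy stay (25 April 2020 to 30 September 2020), pushing the deadline to 8 January 2021.
The other events in the timeline have no effect on the limitation period under the stated rules.
Filing on 17 February 2021 missed the 8 January 2021 deadline — the action is time-barred.

TIME-BARRED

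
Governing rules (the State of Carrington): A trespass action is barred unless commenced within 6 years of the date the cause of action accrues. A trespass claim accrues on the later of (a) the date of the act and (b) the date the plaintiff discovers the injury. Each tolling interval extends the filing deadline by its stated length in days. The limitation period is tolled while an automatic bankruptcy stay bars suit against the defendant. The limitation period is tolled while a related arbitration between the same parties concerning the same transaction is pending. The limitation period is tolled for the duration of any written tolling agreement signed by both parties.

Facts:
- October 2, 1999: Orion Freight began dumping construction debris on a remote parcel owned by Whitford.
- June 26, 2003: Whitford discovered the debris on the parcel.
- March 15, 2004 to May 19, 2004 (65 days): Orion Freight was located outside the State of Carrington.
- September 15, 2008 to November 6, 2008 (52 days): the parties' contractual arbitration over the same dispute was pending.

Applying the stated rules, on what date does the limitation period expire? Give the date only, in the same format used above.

Taking the later of the act (October 2, 1999) and discovery (June 26, 2003), the claim accrued on June 26, 2003.
The untolled deadline — 6 years after June 26, 2003 — is June 26, 2009.
The pending related arbitration from September 15, 2008 to November 6, 2008 tolled the period for 52 days, extending the deadline to August 17, 2009.
Although the defendant's absence ran from March 15, 2004 to May 19, 2004, the stated rules do not make that a tolling event, so it is disregarded.

August 17, 2009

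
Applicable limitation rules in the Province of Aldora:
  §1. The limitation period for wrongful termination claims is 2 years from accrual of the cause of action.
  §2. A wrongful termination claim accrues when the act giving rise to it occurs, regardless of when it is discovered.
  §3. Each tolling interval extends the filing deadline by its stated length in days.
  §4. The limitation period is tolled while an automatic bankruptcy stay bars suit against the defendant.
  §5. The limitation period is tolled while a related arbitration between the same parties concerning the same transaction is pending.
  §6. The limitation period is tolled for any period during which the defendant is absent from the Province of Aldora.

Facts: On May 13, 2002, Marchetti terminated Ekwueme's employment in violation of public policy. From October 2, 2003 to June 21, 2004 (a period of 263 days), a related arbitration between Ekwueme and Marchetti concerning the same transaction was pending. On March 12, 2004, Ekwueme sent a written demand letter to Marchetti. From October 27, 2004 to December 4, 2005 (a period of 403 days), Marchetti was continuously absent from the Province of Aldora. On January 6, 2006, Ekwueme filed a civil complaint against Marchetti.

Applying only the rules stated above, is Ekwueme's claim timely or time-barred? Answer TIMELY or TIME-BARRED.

The cause of action accrued on May 13, 2002, the date of the act.
The untolled deadline — 2 years after May 13, 2002 — is May 13, 2004.
The pending related arbitration from October 2, 2003 to June 21, 2004 tolled the period for 263 days, extending the deadline to January 31, 2005.
Because the defendant's absence from the jurisdiction ran from October 27, 2004 to December 4, 2005, the deadline is extended by 403 days to March 10, 2006.
The other events in the timeline have no effect on the limitation period under the stated rules.
Filing on January 6, 2006 beat the March 10, 2006 deadline — the action is timely.

TIMELY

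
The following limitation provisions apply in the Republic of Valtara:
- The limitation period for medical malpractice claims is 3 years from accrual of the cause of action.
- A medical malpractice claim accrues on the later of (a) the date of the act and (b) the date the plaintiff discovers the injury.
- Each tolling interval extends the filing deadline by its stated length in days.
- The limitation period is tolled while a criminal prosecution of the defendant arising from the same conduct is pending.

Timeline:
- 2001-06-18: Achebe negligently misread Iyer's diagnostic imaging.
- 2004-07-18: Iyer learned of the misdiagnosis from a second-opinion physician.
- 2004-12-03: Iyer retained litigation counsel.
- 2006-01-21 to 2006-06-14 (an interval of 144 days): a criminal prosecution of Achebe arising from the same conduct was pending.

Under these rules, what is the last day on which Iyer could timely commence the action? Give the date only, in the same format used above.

The claim accrued on 2004-07-18 — the later of the 2001-06-18 act and the 2004-07-18 discovery.
The untolled deadline — 3 years after 2004-07-18 — is 2007-07-18.
The period was tolled for 144 days by the pending criminal prosecution (2006-01-21 to 2006-06-14), pushing the deadline to 2007-12-09.
The other events in the timeline have no effect on the limitation period under the stated rules.

2007-12-09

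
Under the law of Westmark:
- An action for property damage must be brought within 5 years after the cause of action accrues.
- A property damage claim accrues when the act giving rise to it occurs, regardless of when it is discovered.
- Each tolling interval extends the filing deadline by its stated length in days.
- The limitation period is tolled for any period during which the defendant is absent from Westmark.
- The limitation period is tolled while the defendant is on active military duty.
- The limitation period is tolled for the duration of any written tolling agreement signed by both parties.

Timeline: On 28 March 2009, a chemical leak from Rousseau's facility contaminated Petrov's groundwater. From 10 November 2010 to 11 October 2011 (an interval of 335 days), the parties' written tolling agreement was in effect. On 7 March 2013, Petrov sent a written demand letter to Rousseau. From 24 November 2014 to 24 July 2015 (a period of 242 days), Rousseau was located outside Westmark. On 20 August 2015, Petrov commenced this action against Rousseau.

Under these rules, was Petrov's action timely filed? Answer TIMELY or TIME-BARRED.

The limitation period began to run on 28 March 2009.
Adding the 5 years base period to 28 March 2009 gives a deadline of 28 March 2014, before any tolling.
The period was tolled for 335 days by the written tolling agreement (10 November 2010 to 11 October 2011), pushing the deadline to 26 February 2015.
The period was tolled for 242 days by the defendant's absence from the jurisdiction (24 November 2014 to 24 July 2015), pushing the deadline to 26 October 2015.
Nothing else in the chronology tolls or restarts the period.
Filing on 20 August 2015 beat the 26 October 2015 deadline — the action is timely.

TIMELY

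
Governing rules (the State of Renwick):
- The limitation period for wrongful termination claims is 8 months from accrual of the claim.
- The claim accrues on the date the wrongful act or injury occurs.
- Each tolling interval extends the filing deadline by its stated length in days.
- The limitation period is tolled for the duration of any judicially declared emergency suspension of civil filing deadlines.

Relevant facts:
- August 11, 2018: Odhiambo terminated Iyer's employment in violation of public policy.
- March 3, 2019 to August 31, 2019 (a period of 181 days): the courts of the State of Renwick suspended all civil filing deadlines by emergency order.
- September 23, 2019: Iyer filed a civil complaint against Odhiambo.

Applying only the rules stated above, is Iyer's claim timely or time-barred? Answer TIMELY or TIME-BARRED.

The claim accrued on August 11, 2018, when the wrongful act occurred.
The untolled deadline — 8 months after August 11, 2018 — is April 11, 2019.
The period was tolled for 181 days by the emergency suspension of filing deadlines (March 3, 2019 to August 31, 2019), pushing the deadline to October 9, 2019.
The September 23, 2019 filing precedes the October 9, 2019 deadline; the claim is timely.

TIMELY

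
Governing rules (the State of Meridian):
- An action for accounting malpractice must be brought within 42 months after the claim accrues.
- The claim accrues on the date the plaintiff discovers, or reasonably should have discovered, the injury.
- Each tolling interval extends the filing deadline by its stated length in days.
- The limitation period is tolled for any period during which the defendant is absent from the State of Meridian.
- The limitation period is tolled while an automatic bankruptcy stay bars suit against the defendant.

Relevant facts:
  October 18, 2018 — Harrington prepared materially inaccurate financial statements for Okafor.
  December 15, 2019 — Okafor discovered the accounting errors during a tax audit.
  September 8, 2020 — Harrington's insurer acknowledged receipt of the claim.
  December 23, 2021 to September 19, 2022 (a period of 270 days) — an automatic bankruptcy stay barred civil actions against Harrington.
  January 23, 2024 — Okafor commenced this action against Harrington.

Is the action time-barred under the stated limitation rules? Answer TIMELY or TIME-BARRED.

Accrual is tied to discovery, so the period began on December 15, 2019 rather than on October 18, 2018 when the act occurred.
42 months from December 15, 2019 is June 15, 2023.
The automatic bankruptcy stay from December 23, 2021 to September 19, 2022 tolled the period for 270 days, extending the deadline to March 11, 2024.
Nothing else in the chronology tolls or restarts the period.
Okafor filed on January 23, 2024, before the March 11, 2024 deadline, so the action is timely.

TIMELY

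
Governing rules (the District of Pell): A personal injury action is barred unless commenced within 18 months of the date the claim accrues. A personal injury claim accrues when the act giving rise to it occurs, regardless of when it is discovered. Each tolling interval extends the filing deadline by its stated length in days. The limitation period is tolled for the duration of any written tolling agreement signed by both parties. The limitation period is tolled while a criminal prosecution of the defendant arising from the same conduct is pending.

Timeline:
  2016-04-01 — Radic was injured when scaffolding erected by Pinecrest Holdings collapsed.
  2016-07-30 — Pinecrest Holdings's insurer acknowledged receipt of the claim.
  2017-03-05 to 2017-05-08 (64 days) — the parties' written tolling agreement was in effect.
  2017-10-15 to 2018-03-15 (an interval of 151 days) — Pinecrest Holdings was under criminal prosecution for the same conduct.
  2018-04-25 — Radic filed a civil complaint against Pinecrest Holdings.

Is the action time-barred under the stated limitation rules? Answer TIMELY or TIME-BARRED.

TIMELY

The limitation period began to run on 2016-04-01.
18 months from 2016-04-01 is 2017-10-01.
The written tolling agreement from 2017-03-05 to 2017-05-08 tolled the period for 64 days, extending the deadline to 2017-12-04.
The period was tolled for 151 days by the pending criminal prosecution (2017-10-15 to 2018-03-15), pushing the deadline to 2018-05-04.
Nothing else in the chronology tolls or restarts the period.
Filing on 2018-04-25 beat the 2018-05-04 deadline — the action is timely.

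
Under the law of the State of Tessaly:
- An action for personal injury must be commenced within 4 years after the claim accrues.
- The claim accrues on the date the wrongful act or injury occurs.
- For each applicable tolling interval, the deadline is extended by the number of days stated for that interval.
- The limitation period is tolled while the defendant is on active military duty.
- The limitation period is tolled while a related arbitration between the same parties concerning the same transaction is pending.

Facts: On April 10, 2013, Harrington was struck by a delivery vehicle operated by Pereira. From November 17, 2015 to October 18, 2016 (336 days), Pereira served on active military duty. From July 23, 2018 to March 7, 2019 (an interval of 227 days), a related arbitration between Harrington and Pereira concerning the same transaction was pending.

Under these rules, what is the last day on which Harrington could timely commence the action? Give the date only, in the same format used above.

March 12, 2018

The claim accrued on April 10, 2013, the date of the act.
4 years from April 10, 2013 is April 10, 2017.
The defendant's active military service from November 17, 2015 to October 18, 2016 tolled the period for 336 days, extending the deadline to March 12, 2018.
The pending related arbitration from July 23, 2018 to March 7, 2019 began after the period had already run on March 12, 2018, so it has no tolling effect.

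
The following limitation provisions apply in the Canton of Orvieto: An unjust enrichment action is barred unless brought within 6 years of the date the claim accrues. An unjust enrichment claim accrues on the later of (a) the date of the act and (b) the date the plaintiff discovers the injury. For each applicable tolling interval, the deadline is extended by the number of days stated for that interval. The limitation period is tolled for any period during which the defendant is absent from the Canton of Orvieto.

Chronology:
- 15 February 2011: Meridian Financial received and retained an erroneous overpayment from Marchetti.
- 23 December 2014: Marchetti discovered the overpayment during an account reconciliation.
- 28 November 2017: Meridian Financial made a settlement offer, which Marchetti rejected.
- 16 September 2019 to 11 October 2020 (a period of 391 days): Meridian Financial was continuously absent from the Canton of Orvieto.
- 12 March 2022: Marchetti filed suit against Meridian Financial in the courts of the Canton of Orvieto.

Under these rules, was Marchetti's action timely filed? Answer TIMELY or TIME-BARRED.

TIME-BARRED

Taking the later of the act (15 February 2011) and discovery (23 December 2014), the claim accrued on 23 December 2014.
The untolled deadline — 6 years after 23 December 2014 — is 23 December 2020.
The period was tolled for 391 days by the defendant's absence from the jurisdiction (16 September 2019 to 11 October 2020), pushing the deadline to 18 January 2022.
Nothing else in the chronology tolls or restarts the period.
Filing on 12 March 2022 missed the 18 January 2022 deadline — the action is time-barred.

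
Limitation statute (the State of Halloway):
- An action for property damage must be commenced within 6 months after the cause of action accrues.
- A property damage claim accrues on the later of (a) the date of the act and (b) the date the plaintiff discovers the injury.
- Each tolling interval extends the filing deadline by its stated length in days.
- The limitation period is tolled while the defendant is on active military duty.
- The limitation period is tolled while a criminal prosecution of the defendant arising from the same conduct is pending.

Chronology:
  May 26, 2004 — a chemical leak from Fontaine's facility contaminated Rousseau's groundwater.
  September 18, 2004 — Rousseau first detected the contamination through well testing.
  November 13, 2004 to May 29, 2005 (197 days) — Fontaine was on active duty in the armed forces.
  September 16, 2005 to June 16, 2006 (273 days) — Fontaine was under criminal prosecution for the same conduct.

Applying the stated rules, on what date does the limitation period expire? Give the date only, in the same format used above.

Because discovery on September 18, 2004 post-dates the May 26, 2004 act, accrual under the later-of rule falls on September 18, 2004.
Adding the 6 months base period to September 18, 2004 gives a deadline of March 18, 2005, before any tolling.
The period was tolled for 197 days by the defendant's active military service (November 13, 2004 to May 29, 2005), pushing the deadline to October 1, 2005.
The period was tolled for 273 days by the pending criminal prosecution (September 16, 2005 to June 16, 2006), pushing the deadline to July 1, 2006.

July 1, 2006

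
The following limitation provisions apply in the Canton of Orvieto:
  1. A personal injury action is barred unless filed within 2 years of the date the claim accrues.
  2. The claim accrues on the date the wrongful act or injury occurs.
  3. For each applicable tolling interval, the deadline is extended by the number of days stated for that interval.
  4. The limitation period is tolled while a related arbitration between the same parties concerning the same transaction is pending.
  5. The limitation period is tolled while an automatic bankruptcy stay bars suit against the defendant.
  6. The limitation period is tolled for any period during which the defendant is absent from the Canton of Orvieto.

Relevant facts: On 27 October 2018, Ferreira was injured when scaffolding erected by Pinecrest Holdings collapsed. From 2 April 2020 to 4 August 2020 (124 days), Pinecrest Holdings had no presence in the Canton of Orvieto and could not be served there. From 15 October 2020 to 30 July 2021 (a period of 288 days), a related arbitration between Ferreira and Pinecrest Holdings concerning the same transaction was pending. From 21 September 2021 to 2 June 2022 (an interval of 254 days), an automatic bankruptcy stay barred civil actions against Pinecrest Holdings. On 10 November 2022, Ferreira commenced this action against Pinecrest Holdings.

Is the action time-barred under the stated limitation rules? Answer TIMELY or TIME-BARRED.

The claim accrued on 27 October 2018, the date of the act.
2 years from 27 October 2018 is 27 October 2020.
The defendant's absence from the jurisdiction from 2 April 2020 to 4 August 2020 tolled the period for 124 days, extending the deadline to 28 February 2021.
The period was tolled for 288 days by the pending related arbitration (15 October 2020 to 30 July 2021), pushing the deadline to 13 December 2021.
Because the automatic bankruptcy stay ran from 21 September 2021 to 2 June 2022, the deadline is extended by 254 days to 24 August 2022.
The 10 November 2022 filing falls after the 24 August 2022 deadline; the claim is time-barred.

TIME-BARRED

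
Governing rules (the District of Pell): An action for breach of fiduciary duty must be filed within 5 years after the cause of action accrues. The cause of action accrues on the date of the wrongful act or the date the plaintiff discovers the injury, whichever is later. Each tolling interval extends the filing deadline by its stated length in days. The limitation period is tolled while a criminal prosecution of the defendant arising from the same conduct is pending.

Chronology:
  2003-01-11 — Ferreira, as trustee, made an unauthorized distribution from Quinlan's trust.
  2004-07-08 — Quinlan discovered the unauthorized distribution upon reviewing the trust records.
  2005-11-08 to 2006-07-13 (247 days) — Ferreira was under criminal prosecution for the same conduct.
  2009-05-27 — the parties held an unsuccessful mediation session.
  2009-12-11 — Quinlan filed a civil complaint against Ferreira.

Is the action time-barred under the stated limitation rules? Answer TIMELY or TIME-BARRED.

TIMELY

The claim accrued on 2004-07-08 — the later of the 2003-01-11 act and the 2004-07-08 discovery.
Adding the 5 years base period to 2004-07-08 gives a deadline of 2009-07-08, before any tolling.
The pending criminal prosecution from 2005-11-08 to 2006-07-13 tolled the period for 247 days, extending the deadline to 2010-03-12.
None of the other events listed affects the running of the period under the stated rules.
Filing on 2009-12-11 beat the 2010-03-12 deadline — the action is timely.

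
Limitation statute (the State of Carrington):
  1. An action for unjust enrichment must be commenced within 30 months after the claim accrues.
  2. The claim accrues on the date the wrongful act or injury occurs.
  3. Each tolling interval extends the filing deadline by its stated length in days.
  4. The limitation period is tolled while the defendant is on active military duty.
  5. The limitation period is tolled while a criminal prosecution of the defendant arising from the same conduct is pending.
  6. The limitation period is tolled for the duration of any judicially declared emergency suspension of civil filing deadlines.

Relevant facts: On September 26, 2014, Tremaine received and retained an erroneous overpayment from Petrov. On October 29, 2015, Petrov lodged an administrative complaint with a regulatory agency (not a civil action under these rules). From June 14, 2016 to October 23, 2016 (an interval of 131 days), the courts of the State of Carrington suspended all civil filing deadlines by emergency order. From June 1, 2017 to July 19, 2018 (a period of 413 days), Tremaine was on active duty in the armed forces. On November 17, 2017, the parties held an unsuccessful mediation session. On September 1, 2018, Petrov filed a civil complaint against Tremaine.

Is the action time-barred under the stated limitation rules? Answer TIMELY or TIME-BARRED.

TIMELY

The claim accrued on September 26, 2014, when the wrongful act occurred.
The untolled deadline — 30 months after September 26, 2014 — is March 26, 2017.
The period was tolled for 131 days by the emergency suspension of filing deadlines (June 14, 2016 to October 23, 2016), pushing the deadline to August 4, 2017.
The defendant's active military service from June 1, 2017 to July 19, 2018 tolled the period for 413 days, extending the deadline to September 21, 2018.
None of the other events listed affects the running of the period under the stated rules.
Filing on September 1, 2018 beat the September 21, 2018 deadline — the action is timely.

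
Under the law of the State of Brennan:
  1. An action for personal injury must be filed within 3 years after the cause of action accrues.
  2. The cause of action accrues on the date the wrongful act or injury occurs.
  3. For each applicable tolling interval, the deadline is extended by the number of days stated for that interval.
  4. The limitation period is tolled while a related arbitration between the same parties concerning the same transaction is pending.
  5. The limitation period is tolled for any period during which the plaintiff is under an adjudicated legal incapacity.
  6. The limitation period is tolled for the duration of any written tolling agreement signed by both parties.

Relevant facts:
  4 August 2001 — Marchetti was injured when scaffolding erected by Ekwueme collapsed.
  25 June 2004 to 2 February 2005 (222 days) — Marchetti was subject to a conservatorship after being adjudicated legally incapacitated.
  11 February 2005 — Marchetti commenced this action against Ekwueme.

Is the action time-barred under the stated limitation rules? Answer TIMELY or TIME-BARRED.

The limitation period began to run on 4 August 2001.
Adding the 3 years base period to 4 August 2001 gives a deadline of 4 August 2004, before any tolling.
Because the plaintiff's legal incapacity ran from 25 June 2004 to 2 February 2005, the deadline is extended by 222 days to 14 March 2005.
The 11 February 2005 filing precedes the 14 March 2005 deadline; the claim is timely.

TIMELY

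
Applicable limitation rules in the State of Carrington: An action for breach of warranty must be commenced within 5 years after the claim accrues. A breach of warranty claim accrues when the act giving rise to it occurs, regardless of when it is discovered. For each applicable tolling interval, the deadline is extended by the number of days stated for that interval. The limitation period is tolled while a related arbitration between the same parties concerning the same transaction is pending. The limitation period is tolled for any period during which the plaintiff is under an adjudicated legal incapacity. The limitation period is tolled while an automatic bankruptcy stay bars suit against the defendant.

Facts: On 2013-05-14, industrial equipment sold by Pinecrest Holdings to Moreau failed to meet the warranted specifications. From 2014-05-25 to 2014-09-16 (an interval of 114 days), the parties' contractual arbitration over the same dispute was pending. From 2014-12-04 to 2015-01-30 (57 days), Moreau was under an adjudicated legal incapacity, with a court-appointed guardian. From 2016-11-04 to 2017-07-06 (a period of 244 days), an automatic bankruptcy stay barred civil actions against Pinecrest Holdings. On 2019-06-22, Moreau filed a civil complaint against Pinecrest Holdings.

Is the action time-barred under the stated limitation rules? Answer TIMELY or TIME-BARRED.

TIMELY

The limitation period began to run on 2013-05-14.
Adding the 5 years base period to 2013-05-14 gives a deadline of 2018-05-14, before any tolling.
The period was tolled for 114 days by the pending related arbitration (2014-05-25 to 2014-09-16), pushing the deadline to 2018-09-05.
The plaintiff's legal incapacity from 2014-12-04 to 2015-01-30 tolled the period for 57 days, extending the deadline to 2018-11-01.
The period was tolled for 244 days by the automatic bankruptcy stay (2016-11-04 to 2017-07-06), pushing the deadline to 2019-07-03.
Filing on 2019-06-22 beat the 2019-07-03 deadline — the action is timely.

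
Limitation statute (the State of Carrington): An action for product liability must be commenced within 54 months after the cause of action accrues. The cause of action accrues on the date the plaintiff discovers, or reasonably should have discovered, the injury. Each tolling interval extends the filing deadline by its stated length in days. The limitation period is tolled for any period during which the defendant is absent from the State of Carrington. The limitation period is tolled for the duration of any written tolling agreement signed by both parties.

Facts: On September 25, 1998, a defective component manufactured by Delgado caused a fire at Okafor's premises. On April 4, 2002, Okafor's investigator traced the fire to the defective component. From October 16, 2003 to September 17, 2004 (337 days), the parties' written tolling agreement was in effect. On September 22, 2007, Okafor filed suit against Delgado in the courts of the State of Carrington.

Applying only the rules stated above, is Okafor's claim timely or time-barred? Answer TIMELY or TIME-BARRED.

The claim did not accrue until Okafor discovered the injury on April 4, 2002; the September 25, 1998 act date does not start the clock under the stated rule.
The untolled deadline — 54 months after April 4, 2002 — is October 4, 2006.
The period was tolled for 337 days by the written tolling agreement (October 16, 2003 to September 17, 2004), pushing the deadline to September 6, 2007.
Okafor filed on September 22, 2007, after the September 6, 2007 deadline, so the action is time-barred.

TIME-BARRED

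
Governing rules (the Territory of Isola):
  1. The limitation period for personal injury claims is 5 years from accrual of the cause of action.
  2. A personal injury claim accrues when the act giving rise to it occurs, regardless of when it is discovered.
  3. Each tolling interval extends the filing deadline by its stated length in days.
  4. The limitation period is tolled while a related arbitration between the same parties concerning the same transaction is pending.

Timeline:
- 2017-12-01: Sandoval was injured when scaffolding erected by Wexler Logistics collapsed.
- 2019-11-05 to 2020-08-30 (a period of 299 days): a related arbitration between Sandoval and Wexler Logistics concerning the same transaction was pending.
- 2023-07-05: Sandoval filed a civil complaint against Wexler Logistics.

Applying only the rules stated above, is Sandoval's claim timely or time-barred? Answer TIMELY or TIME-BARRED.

TIMELY

The claim accrued on 2017-12-01, when the wrongful act occurred.
Adding the 5 years base period to 2017-12-01 gives a deadline of 2022-12-01, before any tolling.
The pending related arbitration from 2019-11-05 to 2020-08-30 tolled the period for 299 days, extending the deadline to 2023-09-26.
Filing on 2023-07-05 beat the 2023-09-26 deadline — the action is timely.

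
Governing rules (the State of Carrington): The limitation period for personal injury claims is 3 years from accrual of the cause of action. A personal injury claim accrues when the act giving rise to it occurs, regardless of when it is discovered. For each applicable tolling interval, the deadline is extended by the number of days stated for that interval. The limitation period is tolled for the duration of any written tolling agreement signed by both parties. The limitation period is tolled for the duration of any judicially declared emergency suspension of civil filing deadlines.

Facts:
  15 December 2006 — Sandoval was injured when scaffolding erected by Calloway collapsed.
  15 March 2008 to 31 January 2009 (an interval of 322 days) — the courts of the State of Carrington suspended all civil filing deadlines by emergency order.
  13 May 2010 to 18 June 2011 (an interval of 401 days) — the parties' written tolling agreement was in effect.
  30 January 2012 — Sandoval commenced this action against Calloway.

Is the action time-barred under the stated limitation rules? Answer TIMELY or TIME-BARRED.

TIME-BARRED

The claim accrued on 15 December 2006, when the wrongful act occurred.
Adding the 3 years base period to 15 December 2006 gives a deadline of 15 December 2009, before any tolling.
Because the emergency suspension of filing deadlines ran from 15 March 2008 to 31 January 2009, the deadline is extended by 322 days to 2 November 2010.
Because the written tolling agreement ran from 13 May 2010 to 18 June 2011, the deadline is extended by 401 days to 8 December 2011.
The 30 January 2012 filing falls after the 8 December 2011 deadline; the claim is time-barred.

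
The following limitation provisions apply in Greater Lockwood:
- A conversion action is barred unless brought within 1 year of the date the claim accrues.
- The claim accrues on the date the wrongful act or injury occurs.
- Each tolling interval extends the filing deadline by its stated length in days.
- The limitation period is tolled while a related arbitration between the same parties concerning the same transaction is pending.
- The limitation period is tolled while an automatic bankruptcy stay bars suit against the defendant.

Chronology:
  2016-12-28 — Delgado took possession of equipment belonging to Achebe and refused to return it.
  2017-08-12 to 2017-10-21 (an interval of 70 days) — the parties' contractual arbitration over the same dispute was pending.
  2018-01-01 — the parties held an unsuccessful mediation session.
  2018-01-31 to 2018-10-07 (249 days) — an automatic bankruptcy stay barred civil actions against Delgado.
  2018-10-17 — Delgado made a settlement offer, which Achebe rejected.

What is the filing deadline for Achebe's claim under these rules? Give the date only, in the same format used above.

2018-11-12

The claim accrued on 2016-12-28, when the wrongful act occurred.
1 year from 2016-12-28 is 2017-12-28.
The pending related arbitration from 2017-08-12 to 2017-10-21 tolled the period for 70 days, extending the deadline to 2018-03-08.
Because the automatic bankruptcy stay ran from 2018-01-31 to 2018-10-07, the deadline is extended by 249 days to 2018-11-12.
The other events in the timeline have no effect on the limitation period under the stated rules.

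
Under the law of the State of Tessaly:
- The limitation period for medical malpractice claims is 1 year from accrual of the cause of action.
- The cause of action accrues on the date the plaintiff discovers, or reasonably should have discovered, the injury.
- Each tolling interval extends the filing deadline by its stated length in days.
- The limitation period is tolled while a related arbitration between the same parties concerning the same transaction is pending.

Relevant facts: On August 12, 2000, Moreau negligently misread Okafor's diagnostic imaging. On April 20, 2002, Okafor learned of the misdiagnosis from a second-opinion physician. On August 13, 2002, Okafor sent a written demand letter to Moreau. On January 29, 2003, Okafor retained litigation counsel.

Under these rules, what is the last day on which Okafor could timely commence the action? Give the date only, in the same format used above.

April 20, 2003

Under the discovery rule, the claim accrued on April 20, 2002, when Okafor discovered the injury — not on the August 12, 2000 date of the underlying act.
The untolled deadline — 1 year after April 20, 2002 — is April 20, 2003.
Nothing else in the chronology tolls or restarts the period.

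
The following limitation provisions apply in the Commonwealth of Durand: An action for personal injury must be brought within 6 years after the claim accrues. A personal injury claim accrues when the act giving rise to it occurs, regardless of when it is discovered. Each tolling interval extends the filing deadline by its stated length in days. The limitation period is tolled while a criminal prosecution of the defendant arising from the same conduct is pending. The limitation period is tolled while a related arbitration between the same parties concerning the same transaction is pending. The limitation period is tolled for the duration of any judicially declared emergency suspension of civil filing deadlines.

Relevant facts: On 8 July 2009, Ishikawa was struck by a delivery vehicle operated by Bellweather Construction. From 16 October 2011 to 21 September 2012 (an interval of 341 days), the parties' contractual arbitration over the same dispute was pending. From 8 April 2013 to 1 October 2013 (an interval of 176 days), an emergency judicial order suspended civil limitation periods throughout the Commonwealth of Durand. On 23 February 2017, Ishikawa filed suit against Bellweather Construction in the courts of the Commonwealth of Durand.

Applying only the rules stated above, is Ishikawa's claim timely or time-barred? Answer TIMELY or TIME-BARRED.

The claim accrued on 8 July 2009, when the wrongful act occurred.
The untolled deadline — 6 years after 8 July 2009 — is 8 July 2015.
Because the pending related arbitration ran from 16 October 2011 to 21 September 2012, the deadline is extended by 341 days to 13 June 2016.
The period was tolled for 176 days by the emergency suspension of filing deadlines (8 April 2013 to 1 October 2013), pushing the deadline to 6 December 2016.
The 23 February 2017 filing falls after the 6 December 2016 deadline; the claim is time-barred.

TIME-BARRED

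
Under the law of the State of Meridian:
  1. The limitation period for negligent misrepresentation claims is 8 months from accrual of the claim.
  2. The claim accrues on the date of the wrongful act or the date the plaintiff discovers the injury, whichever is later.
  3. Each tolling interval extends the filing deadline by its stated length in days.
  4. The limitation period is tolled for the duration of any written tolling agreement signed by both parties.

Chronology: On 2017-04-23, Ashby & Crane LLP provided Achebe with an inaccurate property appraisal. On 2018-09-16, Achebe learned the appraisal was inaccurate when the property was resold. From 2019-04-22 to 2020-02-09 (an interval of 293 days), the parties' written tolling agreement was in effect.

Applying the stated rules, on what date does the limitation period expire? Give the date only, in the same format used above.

Because discovery on 2018-09-16 post-dates the 2017-04-23 act, accrual under the later-of rule falls on 2018-09-16.
8 months from 2018-09-16 is 2019-05-16.
The period was tolled for 293 days by the written tolling agreement (2019-04-22 to 2020-02-09), pushing the deadline to 2020-03-04.

2020-03-04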